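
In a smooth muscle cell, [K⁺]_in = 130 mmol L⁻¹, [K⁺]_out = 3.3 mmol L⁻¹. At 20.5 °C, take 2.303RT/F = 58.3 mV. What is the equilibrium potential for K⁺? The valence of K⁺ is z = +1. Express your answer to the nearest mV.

E = (58.3/z) · log₁₀([K⁺]_out/[K⁺]_in) with z = +1.
= (58.3/1) · log₁₀(3.3/130) = 58.30 · log₁₀(0.02538)
= 58.30 · (-1.5954) = -93.01 mV

-93 mV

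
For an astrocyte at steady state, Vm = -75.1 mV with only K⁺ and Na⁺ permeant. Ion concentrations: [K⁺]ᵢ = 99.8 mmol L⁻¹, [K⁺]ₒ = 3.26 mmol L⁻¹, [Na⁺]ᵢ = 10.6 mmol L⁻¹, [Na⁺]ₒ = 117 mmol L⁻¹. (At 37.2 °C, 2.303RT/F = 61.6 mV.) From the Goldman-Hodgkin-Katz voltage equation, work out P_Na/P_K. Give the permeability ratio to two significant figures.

Let α = P_Na/P_K. GHK: Vm = 61.6·log₁₀[(Kₒ + α·Naₒ)/(Kᵢ + α·Naᵢ)].
10^(Vm/61.6) = 10^(-75.1/61.6) = 0.060373
So 0.060373·(Kᵢ + α·Naᵢ) = Kₒ + α·Naₒ → α = (0.060373·99.8 − 3.26) / (117.0 − 0.060373·10.6)
α = (6.025 − 3.26) / (117.0 − 0.64) = 2.765/116.4 = 0.02376

0.024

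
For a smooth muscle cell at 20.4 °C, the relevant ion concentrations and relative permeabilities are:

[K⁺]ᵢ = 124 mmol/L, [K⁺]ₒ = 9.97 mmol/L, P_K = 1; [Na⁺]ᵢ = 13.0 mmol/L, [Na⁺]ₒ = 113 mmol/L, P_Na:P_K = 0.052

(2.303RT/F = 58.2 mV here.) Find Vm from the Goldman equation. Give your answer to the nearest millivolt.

-52 mV

Vm = 58.2 · log₁₀[(Σ P·[cation]ₒ + Σ P·[anion]ᵢ) / (Σ P·[cation]ᵢ + Σ P·[anion]ₒ)]
Numerator = 1×9.97 + 0.052×113 = 15.85
Denominator = 1×124 + 0.052×13.0 = 124.7
Vm = 58.2 · log₁₀(0.1271) = 58.2 × (-0.8959) = -52.14 mV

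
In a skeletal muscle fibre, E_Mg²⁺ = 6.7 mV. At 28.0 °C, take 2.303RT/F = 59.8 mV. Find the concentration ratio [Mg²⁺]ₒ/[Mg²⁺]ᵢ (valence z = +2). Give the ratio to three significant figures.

log₁₀([out]/[in]) = E·z/(59.8) = 6.7 × 2 / 59.8 = 0.2241
[out]/[in] = 10^(0.2241) = 1.675

1.68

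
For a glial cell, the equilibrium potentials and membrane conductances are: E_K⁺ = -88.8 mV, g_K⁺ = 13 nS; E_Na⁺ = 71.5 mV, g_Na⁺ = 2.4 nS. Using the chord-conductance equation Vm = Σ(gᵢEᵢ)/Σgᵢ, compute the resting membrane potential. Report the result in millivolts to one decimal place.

-63.8 mV

Σ gᵢEᵢ = 13·(-88.8) + 2.4·(71.5) = -982.80
Σ gᵢ = 13 + 2.4 = 15.4
Vm = -982.80 / 15.4 = -63.82 mV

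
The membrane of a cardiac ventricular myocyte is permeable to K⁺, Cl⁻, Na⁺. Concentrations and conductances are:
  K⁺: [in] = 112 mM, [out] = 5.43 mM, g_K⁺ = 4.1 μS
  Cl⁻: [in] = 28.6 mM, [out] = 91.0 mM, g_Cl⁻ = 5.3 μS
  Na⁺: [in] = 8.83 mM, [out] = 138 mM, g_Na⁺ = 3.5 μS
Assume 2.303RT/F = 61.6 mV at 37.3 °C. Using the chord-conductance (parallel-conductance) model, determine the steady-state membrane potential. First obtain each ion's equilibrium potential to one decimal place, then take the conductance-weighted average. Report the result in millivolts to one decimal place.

E_K⁺ = (61.6/1)·log₁₀(5.43/112) = -81.0 mV
E_Cl⁻ = (61.6/-1)·log₁₀(91.0/28.6) = -31.0 mV
E_Na⁺ = (61.6/1)·log₁₀(138/8.83) = 73.5 mV
Vm = (Σ gᵢEᵢ)/(Σ gᵢ) = (4.1·-81.0 + 5.3·-31.0 + 3.5·73.5) / (4.1 + 5.3 + 3.5)
= -239.15 / 12.9 = -18.54 mV

-18.5 mV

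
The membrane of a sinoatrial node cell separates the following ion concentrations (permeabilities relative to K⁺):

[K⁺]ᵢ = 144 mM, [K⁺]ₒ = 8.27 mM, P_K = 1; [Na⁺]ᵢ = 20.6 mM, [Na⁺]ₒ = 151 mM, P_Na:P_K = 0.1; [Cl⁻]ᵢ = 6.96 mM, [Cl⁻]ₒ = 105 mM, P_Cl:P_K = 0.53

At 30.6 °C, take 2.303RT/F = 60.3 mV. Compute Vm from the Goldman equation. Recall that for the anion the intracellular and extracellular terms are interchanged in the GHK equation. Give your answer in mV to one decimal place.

-52.6 mV

Vm = 60.3 · log₁₀[(Σ P·[cation]ₒ + Σ P·[anion]ᵢ) / (Σ P·[cation]ᵢ + Σ P·[anion]ₒ)]
Numerator = 1×8.27 + 0.1×151 + 0.53×6.96 = 27.06
Denominator = 1×144 + 0.1×20.6 + 0.53×105 = 201.7
Vm = 60.3 · log₁₀(0.13415) = 60.3 × (-0.8724) = -52.61 mV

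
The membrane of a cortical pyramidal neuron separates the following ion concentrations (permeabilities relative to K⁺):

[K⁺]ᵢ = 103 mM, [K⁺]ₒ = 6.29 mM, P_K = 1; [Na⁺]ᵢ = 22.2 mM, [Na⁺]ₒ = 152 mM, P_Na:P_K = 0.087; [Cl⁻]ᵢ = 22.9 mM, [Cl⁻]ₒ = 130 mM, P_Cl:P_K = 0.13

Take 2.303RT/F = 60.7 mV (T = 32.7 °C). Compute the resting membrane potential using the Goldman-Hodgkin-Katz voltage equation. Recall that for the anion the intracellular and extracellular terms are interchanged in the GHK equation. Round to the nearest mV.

Vm = 60.7 · log₁₀[(Σ P·[cation]ₒ + Σ P·[anion]ᵢ) / (Σ P·[cation]ᵢ + Σ P·[anion]ₒ)]
Numerator = 1×6.29 + 0.087×152 + 0.13×22.9 = 22.49
Denominator = 1×103 + 0.087×22.2 + 0.13×130 = 121.8
Vm = 60.7 · log₁₀(0.18461) = 60.7 × (-0.7338) = -44.54 mV

-45 mV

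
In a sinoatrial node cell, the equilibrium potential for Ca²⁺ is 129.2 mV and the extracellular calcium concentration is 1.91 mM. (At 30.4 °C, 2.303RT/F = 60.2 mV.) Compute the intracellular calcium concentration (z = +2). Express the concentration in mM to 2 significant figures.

0.000097 mM

Nernst: E = (60.2/2) · log₁₀([out]/[in]), so log₁₀([out]/[in]) = 129.2 × 2 / 60.2 = 4.2924.
[out]/[in] = 10^(4.2924) = 1.96e+04.
[in] = 1.91 / 1.96e+04 = 9.743e-05 mM.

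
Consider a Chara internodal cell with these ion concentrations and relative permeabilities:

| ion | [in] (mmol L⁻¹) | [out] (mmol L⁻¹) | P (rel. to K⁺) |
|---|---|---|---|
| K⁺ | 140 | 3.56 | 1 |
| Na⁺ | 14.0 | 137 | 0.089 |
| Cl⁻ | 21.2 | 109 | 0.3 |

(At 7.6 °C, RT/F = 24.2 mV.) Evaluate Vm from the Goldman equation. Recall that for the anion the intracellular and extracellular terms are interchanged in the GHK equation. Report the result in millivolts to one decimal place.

Vm = 24.2 · ln[(Σ P·[cation]ₒ + Σ P·[anion]ᵢ) / (Σ P·[cation]ᵢ + Σ P·[anion]ₒ)]
Numerator = 1×3.56 + 0.089×137 + 0.3×21.2 = 22.11
Denominator = 1×140 + 0.089×14.0 + 0.3×109 = 173.9
Vm = 24.2 · ln(0.12713) = 24.2 × (-2.0626) = -49.91 mV

-49.9 mV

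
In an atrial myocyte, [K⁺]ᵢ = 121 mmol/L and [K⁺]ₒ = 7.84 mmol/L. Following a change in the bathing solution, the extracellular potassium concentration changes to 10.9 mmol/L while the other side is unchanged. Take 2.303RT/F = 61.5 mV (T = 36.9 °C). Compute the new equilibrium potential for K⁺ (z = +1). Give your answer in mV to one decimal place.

After the shift: [K⁺]_out = 10.9, [K⁺]_in = 121 mmol/L.
E_new = (61.5/1)·log₁₀(10.9/121) = 61.50 · (-1.0454) = -64.29 mV

-64.3 mV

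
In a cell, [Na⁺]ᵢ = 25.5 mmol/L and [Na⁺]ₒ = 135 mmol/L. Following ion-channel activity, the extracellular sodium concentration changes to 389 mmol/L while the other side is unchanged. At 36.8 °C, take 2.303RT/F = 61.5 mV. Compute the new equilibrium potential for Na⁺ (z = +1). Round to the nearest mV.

After the shift: [Na⁺]_out = 389, [Na⁺]_in = 25.5 mmol/L.
E_new = (61.5/1)·log₁₀(389/25.5) = 61.50 · (1.1834) = 72.78 mV

73 mV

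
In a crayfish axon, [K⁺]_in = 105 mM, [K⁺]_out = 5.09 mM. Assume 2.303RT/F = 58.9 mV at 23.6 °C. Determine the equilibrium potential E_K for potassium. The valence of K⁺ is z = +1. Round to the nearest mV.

E = (58.9/z) · log₁₀([K⁺]_out/[K⁺]_in) with z = +1.
= (58.9/1) · log₁₀(5.09/105) = 58.90 · log₁₀(0.04848)
= 58.90 · (-1.3145) = -77.42 mV

-77 mV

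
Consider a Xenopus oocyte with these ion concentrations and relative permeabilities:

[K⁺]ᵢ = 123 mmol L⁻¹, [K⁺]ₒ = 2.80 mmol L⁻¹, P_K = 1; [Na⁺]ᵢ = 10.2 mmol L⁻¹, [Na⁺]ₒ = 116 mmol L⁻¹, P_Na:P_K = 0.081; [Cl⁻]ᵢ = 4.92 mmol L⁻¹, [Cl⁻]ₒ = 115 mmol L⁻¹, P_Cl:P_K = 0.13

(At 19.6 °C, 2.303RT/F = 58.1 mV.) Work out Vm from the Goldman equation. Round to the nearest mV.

Vm = 58.1 · log₁₀[(Σ P·[cation]ₒ + Σ P·[anion]ᵢ) / (Σ P·[cation]ᵢ + Σ P·[anion]ₒ)]
Numerator = 1×2.80 + 0.081×116 + 0.13×4.92 = 12.84
Denominator = 1×123 + 0.081×10.2 + 0.13×115 = 138.8
Vm = 58.1 · log₁₀(0.092491) = 58.1 × (-1.0339) = -60.07 mV

-60 mV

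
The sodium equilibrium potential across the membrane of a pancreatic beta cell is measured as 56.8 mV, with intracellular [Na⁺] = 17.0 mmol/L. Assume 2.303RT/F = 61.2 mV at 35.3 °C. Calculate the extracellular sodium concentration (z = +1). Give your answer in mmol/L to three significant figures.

144 mmol/L

Nernst: E = (61.2/1) · log₁₀([out]/[in]), so log₁₀([out]/[in]) = 56.8 × 1 / 61.2 = 0.9281.
[out]/[in] = 10^(0.9281) = 8.474.
[out] = 8.474 × 17.0 = 144.1 mmol/L.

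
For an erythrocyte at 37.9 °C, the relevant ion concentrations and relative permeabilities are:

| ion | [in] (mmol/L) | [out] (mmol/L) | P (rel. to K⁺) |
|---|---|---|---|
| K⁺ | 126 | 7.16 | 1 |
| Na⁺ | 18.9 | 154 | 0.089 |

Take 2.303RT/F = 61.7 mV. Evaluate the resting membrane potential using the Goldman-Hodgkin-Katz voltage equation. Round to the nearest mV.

Vm = 61.7 · log₁₀[(Σ P·[cation]ₒ + Σ P·[anion]ᵢ) / (Σ P·[cation]ᵢ + Σ P·[anion]ₒ)]
Numerator = 1×7.16 + 0.089×154 = 20.87
Denominator = 1×126 + 0.089×18.9 = 127.7
Vm = 61.7 · log₁₀(0.16342) = 61.7 × (-0.7867) = -48.54 mV

-49 mV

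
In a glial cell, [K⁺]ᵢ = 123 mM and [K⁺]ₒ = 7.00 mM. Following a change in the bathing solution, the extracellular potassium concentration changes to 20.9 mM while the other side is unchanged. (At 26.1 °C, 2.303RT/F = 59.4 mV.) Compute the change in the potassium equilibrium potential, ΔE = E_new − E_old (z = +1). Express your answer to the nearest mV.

E_old = (59.4/1)·log₁₀(7.00/123) = -73.94 mV
E_new = (59.4/1)·log₁₀(20.9/123) = -45.72 mV
ΔE = -45.72 − (-73.94) = 28.22 mV

28 mV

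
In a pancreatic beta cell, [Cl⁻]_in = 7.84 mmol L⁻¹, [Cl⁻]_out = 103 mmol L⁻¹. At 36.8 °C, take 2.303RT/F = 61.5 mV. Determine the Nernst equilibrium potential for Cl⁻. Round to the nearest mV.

E = (61.5/z) · log₁₀([Cl⁻]_out/[Cl⁻]_in) with z = -1.
For an anion, dividing by z = -1 reverses the sign.
= (61.5/-1) · log₁₀(103/7.84) = -61.50 · log₁₀(13.14)
= -61.50 · (1.1185) = -68.79 mV

-69 mV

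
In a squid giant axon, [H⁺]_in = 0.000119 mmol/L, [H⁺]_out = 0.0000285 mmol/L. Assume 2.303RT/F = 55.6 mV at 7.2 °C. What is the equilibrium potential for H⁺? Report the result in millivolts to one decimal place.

E = (55.6/z) · log₁₀([H⁺]_out/[H⁺]_in) with z = +1.
= (55.6/1) · log₁₀(0.0000285/0.000119) = 55.60 · log₁₀(0.2395)
= 55.60 · (-0.6207) = -34.51 mV

-34.5 mV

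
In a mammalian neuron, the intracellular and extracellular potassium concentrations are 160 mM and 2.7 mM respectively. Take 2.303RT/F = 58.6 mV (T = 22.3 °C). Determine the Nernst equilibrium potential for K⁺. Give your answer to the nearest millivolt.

E = (58.6/z) · log₁₀([K⁺]_out/[K⁺]_in) with z = +1.
= (58.6/1) · log₁₀(2.7/160) = 58.60 · log₁₀(0.01688)
= 58.60 · (-1.7728) = -103.88 mV

-104 mV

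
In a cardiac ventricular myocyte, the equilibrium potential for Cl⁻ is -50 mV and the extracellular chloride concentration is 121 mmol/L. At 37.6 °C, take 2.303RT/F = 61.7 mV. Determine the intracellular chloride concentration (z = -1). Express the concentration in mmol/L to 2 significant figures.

19 mmol/L

Nernst: E = (61.7/-1) · log₁₀([out]/[in]), so log₁₀([out]/[in]) = -50.0 × -1 / 61.7 = 0.8104.
[out]/[in] = 10^(0.8104) = 6.462.
[in] = 121 / 6.462 = 18.72 mmol/L.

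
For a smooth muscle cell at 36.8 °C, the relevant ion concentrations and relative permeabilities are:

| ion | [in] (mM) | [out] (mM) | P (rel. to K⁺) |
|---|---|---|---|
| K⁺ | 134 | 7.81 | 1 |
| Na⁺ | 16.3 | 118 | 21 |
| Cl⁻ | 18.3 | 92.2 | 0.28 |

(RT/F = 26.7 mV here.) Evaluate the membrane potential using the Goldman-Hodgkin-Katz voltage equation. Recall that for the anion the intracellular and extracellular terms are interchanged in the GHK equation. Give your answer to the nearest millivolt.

Vm = 26.7 · ln[(Σ P·[cation]ₒ + Σ P·[anion]ᵢ) / (Σ P·[cation]ᵢ + Σ P·[anion]ₒ)]
Numerator = 1×7.81 + 21×118 + 0.28×18.3 = 2491
Denominator = 1×134 + 21×16.3 + 0.28×92.2 = 502.1
Vm = 26.7 · ln(4.9609) = 26.7 × (1.6016) = 42.76 mV

43 mV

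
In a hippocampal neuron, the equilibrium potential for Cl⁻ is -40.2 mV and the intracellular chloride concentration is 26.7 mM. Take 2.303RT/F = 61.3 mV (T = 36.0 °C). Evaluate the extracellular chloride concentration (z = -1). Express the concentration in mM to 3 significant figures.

Nernst: E = (61.3/-1) · log₁₀([out]/[in]), so log₁₀([out]/[in]) = -40.2 × -1 / 61.3 = 0.6558.
[out]/[in] = 10^(0.6558) = 4.527.
[out] = 4.527 × 26.7 = 120.9 mM.

121 mM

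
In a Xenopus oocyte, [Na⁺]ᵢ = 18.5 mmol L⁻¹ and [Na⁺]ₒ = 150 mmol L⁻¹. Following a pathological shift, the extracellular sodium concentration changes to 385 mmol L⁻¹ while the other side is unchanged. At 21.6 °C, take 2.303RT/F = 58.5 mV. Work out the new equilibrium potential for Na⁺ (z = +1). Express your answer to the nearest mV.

After the shift: [Na⁺]_out = 385, [Na⁺]_in = 18.5 mmol L⁻¹.
E_new = (58.5/1)·log₁₀(385/18.5) = 58.50 · (1.3183) = 77.12 mV

77 mV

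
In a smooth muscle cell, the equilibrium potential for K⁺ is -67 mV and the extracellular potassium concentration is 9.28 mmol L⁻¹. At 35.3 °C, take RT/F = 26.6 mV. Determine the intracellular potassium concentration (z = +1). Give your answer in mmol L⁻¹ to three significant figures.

115 mmol L⁻¹

Nernst: E = (26.6/1) · ln([out]/[in]), so ln([out]/[in]) = -67.0 × 1 / 26.6 = -2.5188.
[out]/[in] = e^(-2.5188) = 0.08056.
[in] = 9.28 / 0.08056 = 115.2 mmol L⁻¹.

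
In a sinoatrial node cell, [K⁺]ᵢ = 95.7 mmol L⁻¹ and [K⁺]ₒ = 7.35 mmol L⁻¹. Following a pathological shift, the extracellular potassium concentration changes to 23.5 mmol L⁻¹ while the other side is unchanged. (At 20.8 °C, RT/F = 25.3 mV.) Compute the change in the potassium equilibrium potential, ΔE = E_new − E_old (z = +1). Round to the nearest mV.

29 mV

E_old = (25.3/1)·ln(7.35/95.7) = -64.93 mV
E_new = (25.3/1)·ln(23.5/95.7) = -35.53 mV
ΔE = -35.53 − (-64.93) = 29.41 mV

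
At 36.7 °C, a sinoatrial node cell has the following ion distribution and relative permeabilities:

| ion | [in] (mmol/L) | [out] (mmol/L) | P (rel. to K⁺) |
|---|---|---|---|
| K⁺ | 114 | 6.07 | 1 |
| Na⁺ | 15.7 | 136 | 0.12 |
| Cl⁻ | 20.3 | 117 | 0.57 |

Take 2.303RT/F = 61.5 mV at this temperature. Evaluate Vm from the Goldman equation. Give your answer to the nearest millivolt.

Vm = 61.5 · log₁₀[(Σ P·[cation]ₒ + Σ P·[anion]ᵢ) / (Σ P·[cation]ᵢ + Σ P·[anion]ₒ)]
Numerator = 1×6.07 + 0.12×136 + 0.57×20.3 = 33.96
Denominator = 1×114 + 0.12×15.7 + 0.57×117 = 182.6
Vm = 61.5 · log₁₀(0.18601) = 61.5 × (-0.7305) = -44.92 mV

-45 mV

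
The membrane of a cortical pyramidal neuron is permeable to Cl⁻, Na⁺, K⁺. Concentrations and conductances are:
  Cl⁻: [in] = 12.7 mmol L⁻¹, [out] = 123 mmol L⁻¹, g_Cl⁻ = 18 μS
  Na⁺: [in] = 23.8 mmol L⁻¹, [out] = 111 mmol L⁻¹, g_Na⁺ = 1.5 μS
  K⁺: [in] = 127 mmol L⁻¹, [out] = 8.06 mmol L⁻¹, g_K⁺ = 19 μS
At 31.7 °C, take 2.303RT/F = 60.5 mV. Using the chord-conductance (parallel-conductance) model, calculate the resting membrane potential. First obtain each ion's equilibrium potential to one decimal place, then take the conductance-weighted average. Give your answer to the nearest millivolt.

E_Cl⁻ = (60.5/-1)·log₁₀(123/12.7) = -59.7 mV
E_Na⁺ = (60.5/1)·log₁₀(111/23.8) = 40.5 mV
E_K⁺ = (60.5/1)·log₁₀(8.06/127) = -72.4 mV
Vm = (Σ gᵢEᵢ)/(Σ gᵢ) = (18·-59.7 + 1.5·40.5 + 19·-72.4) / (18 + 1.5 + 19)
= -2389.45 / 38.5 = -62.06 mV

-62 mV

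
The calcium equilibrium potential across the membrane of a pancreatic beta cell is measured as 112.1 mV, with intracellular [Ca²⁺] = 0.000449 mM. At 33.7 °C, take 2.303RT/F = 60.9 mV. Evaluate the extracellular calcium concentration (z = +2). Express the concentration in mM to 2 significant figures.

2.2 mM

Nernst: E = (60.9/2) · log₁₀([out]/[in]), so log₁₀([out]/[in]) = 112.1 × 2 / 60.9 = 3.6814.
[out]/[in] = 10^(3.6814) = 4802.
[out] = 4802 × 0.000449 = 2.156 mM.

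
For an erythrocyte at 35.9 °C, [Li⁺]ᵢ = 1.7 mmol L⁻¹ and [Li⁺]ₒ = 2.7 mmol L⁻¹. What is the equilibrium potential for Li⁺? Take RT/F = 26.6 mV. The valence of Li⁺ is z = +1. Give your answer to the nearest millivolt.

12 mV

E = (26.6/z) · ln([Li⁺]_out/[Li⁺]_in) with z = +1.
= (26.6/1) · ln(2.7/1.7) = 26.60 · ln(1.588)
= 26.60 · (0.4626) = 12.31 mV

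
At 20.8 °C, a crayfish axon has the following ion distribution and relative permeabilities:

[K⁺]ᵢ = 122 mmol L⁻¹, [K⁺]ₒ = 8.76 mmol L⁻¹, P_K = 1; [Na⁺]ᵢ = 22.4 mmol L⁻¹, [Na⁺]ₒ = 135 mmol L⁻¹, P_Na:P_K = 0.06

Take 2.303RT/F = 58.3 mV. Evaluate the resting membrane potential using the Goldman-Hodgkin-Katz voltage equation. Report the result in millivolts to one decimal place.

-50.4 mV

Vm = 58.3 · log₁₀[(Σ P·[cation]ₒ + Σ P·[anion]ᵢ) / (Σ P·[cation]ᵢ + Σ P·[anion]ₒ)]
Numerator = 1×8.76 + 0.06×135 = 16.86
Denominator = 1×122 + 0.06×22.4 = 123.3
Vm = 58.3 · log₁₀(0.13669) = 58.3 × (-0.8643) = -50.39 mV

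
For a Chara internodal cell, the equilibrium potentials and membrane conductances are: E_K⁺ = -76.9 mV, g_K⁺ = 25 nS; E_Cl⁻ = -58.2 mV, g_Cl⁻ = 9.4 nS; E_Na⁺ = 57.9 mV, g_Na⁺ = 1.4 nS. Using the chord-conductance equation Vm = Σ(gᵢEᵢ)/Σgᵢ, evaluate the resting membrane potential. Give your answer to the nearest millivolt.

-67 mV

Σ gᵢEᵢ = 25·(-76.9) + 9.4·(-58.2) + 1.4·(57.9) = -2388.52
Σ gᵢ = 25 + 9.4 + 1.4 = 35.8
Vm = -2388.52 / 35.8 = -66.72 mV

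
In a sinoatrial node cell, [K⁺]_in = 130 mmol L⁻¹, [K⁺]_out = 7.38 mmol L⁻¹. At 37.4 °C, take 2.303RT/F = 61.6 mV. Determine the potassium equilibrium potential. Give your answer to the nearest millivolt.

-77 mV

E = (61.6/z) · log₁₀([K⁺]_out/[K⁺]_in) with z = +1.
= (61.6/1) · log₁₀(7.38/130) = 61.60 · log₁₀(0.05677)
= 61.60 · (-1.2459) = -76.75 mV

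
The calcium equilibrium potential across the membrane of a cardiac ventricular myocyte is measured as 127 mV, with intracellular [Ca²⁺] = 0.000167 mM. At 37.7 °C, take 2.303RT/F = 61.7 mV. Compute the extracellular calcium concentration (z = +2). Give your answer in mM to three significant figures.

Nernst: E = (61.7/2) · log₁₀([out]/[in]), so log₁₀([out]/[in]) = 127.0 × 2 / 61.7 = 4.1167.
[out]/[in] = 10^(4.1167) = 1.308e+04.
[out] = 1.308e+04 × 0.000167 = 2.185 mM.

2.18 mM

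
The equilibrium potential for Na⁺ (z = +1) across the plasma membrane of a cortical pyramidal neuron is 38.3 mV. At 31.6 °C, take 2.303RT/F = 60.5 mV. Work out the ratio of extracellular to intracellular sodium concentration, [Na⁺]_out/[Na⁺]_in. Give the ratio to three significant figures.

4.30

log₁₀([out]/[in]) = E·z/(60.5) = 38.3 × 1 / 60.5 = 0.6331
[out]/[in] = 10^(0.6331) = 4.296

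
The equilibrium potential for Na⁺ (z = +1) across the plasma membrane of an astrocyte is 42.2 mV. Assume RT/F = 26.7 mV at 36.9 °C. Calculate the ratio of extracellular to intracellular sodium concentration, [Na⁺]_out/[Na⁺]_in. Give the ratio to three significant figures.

4.86

ln([out]/[in]) = E·z/(26.7) = 42.2 × 1 / 26.7 = 1.5805
[out]/[in] = e^(1.5805) = 4.858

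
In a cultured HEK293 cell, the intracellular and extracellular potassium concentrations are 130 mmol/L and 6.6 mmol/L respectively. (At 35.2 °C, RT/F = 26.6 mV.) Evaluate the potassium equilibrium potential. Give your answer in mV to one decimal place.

E = (26.6/z) · ln([K⁺]_out/[K⁺]_in) with z = +1.
= (26.6/1) · ln(6.6/130) = 26.60 · ln(0.05077)
= 26.60 · (-2.9805) = -79.28 mV

-79.3 mV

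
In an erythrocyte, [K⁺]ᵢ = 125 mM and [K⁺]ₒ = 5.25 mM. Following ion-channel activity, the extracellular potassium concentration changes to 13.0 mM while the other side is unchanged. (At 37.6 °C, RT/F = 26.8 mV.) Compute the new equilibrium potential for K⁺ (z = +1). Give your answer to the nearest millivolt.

After the shift: [K⁺]_out = 13.0, [K⁺]_in = 125 mM.
E_new = (26.8/1)·ln(13.0/125) = 26.80 · (-2.2634) = -60.66 mV

-61 mV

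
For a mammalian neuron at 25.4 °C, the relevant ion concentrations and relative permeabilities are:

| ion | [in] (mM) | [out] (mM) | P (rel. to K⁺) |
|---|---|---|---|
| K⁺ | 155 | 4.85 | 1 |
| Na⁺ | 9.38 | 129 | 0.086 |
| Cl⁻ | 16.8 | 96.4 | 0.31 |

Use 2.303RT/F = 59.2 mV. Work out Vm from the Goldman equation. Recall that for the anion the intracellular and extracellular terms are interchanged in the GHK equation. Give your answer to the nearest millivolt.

Vm = 59.2 · log₁₀[(Σ P·[cation]ₒ + Σ P·[anion]ᵢ) / (Σ P·[cation]ᵢ + Σ P·[anion]ₒ)]
Numerator = 1×4.85 + 0.086×129 + 0.31×16.8 = 21.15
Denominator = 1×155 + 0.086×9.38 + 0.31×96.4 = 185.7
Vm = 59.2 · log₁₀(0.11391) = 59.2 × (-0.9434) = -55.85 mV

-56 mV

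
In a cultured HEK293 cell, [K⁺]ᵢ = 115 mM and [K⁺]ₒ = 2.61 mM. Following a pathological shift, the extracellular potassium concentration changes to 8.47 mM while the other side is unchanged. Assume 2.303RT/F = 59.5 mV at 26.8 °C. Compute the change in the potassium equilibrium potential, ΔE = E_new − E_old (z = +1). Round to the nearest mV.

E_old = (59.5/1)·log₁₀(2.61/115) = -97.82 mV
E_new = (59.5/1)·log₁₀(8.47/115) = -67.40 mV
ΔE = -67.40 − (-97.82) = 30.42 mV

30 mV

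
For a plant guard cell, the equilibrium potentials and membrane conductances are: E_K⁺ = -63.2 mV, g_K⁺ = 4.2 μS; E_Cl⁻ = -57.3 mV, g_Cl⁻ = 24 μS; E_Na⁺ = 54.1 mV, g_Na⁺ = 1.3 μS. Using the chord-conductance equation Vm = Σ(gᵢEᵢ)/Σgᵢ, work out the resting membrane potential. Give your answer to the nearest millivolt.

Σ gᵢEᵢ = 4.2·(-63.2) + 24·(-57.3) + 1.3·(54.1) = -1570.31
Σ gᵢ = 4.2 + 24 + 1.3 = 29.5
Vm = -1570.31 / 29.5 = -53.23 mV

-53 mV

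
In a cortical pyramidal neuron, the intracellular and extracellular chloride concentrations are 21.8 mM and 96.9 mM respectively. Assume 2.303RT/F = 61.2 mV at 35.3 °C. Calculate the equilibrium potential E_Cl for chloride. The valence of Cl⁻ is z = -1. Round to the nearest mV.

-40 mV

E = (61.2/z) · log₁₀([Cl⁻]_out/[Cl⁻]_in) with z = -1.
For an anion, dividing by z = -1 reverses the sign.
= (61.2/-1) · log₁₀(96.9/21.8) = -61.20 · log₁₀(4.445)
= -61.20 · (0.6479) = -39.65 mV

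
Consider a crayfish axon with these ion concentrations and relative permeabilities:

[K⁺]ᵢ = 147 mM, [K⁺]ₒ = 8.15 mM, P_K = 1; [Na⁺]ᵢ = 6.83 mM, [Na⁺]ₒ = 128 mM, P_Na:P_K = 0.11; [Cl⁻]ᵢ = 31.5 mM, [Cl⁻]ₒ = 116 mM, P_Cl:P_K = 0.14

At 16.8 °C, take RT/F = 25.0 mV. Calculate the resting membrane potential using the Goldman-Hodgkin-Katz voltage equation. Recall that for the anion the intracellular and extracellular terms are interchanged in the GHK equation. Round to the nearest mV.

-45 mV

Vm = 25.0 · ln[(Σ P·[cation]ₒ + Σ P·[anion]ᵢ) / (Σ P·[cation]ᵢ + Σ P·[anion]ₒ)]
Numerator = 1×8.15 + 0.11×128 + 0.14×31.5 = 26.64
Denominator = 1×147 + 0.11×6.83 + 0.14×116 = 164
Vm = 25.0 · ln(0.16245) = 25.0 × (-1.8174) = -45.43 mV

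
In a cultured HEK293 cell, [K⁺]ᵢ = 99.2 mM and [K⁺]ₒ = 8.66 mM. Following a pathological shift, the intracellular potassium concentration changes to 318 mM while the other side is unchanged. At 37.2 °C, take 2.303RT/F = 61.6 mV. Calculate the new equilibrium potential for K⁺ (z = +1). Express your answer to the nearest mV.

After the shift: [K⁺]_out = 8.66, [K⁺]_in = 318 mM.
E_new = (61.6/1)·log₁₀(8.66/318) = 61.60 · (-1.5649) = -96.40 mV

-96 mV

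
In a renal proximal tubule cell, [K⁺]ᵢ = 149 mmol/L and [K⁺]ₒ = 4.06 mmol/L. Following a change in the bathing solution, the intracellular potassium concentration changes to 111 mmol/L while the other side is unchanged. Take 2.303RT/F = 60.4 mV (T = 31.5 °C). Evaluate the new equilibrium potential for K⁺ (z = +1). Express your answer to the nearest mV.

After the shift: [K⁺]_out = 4.06, [K⁺]_in = 111 mmol/L.
E_new = (60.4/1)·log₁₀(4.06/111) = 60.40 · (-1.4368) = -86.78 mV

-87 mV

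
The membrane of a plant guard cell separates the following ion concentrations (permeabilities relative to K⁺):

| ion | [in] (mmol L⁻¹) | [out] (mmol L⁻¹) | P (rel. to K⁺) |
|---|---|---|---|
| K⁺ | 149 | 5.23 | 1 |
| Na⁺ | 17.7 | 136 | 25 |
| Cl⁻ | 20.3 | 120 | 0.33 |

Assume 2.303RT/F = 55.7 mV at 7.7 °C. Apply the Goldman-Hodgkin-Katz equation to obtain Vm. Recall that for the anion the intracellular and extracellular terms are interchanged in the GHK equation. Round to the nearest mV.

Vm = 55.7 · log₁₀[(Σ P·[cation]ₒ + Σ P·[anion]ᵢ) / (Σ P·[cation]ᵢ + Σ P·[anion]ₒ)]
Numerator = 1×5.23 + 25×136 + 0.33×20.3 = 3412
Denominator = 1×149 + 25×17.7 + 0.33×120 = 631.1
Vm = 55.7 · log₁₀(5.4063) = 55.7 × (0.7329) = 40.82 mV

41 mV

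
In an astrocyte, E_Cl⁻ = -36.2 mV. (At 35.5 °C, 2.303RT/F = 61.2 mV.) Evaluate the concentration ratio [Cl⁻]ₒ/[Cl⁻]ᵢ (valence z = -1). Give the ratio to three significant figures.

3.90

log₁₀([out]/[in]) = E·z/(61.2) = -36.2 × -1 / 61.2 = 0.5915
[out]/[in] = 10^(0.5915) = 3.904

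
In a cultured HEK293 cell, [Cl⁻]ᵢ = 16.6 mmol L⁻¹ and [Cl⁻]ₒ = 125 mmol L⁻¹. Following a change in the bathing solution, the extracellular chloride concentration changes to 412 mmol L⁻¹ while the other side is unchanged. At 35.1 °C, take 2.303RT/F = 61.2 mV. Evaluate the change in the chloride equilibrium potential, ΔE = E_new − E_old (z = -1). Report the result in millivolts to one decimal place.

E_old = (61.2/-1)·log₁₀(125/16.6) = -53.66 mV
E_new = (61.2/-1)·log₁₀(412/16.6) = -85.36 mV
ΔE = -85.36 − (-53.66) = -31.70 mV

-31.7 mV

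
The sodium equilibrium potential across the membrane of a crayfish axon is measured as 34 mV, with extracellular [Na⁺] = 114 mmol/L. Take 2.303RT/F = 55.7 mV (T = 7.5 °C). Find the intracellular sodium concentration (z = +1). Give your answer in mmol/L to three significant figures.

28.0 mmol/L

Nernst: E = (55.7/1) · log₁₀([out]/[in]), so log₁₀([out]/[in]) = 34.0 × 1 / 55.7 = 0.6104.
[out]/[in] = 10^(0.6104) = 4.078.
[in] = 114 / 4.078 = 27.96 mmol/L.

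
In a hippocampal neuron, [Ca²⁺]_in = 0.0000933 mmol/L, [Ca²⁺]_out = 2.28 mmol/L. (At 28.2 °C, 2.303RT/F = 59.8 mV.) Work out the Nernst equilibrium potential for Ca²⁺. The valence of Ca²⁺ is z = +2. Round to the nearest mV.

131 mV

E = (59.8/z) · log₁₀([Ca²⁺]_out/[Ca²⁺]_in) with z = +2.
= (59.8/2) · log₁₀(2.28/0.0000933) = 29.90 · log₁₀(2.444e+04)
= 29.90 · (4.3881) = 131.20 mV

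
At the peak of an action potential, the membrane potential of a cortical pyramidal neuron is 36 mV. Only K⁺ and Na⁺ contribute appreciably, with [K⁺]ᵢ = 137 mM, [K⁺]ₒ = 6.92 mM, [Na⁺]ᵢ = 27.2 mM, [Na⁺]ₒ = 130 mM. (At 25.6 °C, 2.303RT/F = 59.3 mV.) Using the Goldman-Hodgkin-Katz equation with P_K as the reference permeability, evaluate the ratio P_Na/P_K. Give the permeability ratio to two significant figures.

27

Let α = P_Na/P_K. GHK: Vm = 59.3·log₁₀[(Kₒ + α·Naₒ)/(Kᵢ + α·Naᵢ)].
10^(Vm/59.3) = 10^(36.0/59.3) = 4.0465
So 4.0465·(Kᵢ + α·Naᵢ) = Kₒ + α·Naₒ → α = (4.0465·137.0 − 6.92) / (130.0 − 4.0465·27.2)
α = (554.4 − 6.92) / (130.0 − 110.1) = 547.5/19.93 = 27.46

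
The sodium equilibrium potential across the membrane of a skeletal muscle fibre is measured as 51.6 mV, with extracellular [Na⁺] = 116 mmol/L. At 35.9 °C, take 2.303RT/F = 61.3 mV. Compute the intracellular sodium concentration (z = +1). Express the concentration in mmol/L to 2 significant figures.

17 mmol/L

Nernst: E = (61.3/1) · log₁₀([out]/[in]), so log₁₀([out]/[in]) = 51.6 × 1 / 61.3 = 0.8418.
[out]/[in] = 10^(0.8418) = 6.946.
[in] = 116 / 6.946 = 16.7 mmol/L.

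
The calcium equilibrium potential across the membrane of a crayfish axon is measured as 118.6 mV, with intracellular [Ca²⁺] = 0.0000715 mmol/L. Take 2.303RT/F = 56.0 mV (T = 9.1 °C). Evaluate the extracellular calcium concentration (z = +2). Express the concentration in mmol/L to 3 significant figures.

Nernst: E = (56.0/2) · log₁₀([out]/[in]), so log₁₀([out]/[in]) = 118.6 × 2 / 56.0 = 4.2357.
[out]/[in] = 10^(4.2357) = 1.721e+04.
[out] = 1.721e+04 × 0.0000715 = 1.23 mmol/L.

1.23 mmol/L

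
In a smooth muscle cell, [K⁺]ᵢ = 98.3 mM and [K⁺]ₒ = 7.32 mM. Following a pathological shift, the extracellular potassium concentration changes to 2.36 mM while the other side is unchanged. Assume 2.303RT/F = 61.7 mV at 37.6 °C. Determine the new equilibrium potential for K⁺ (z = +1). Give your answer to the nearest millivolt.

After the shift: [K⁺]_out = 2.36, [K⁺]_in = 98.3 mM.
E_new = (61.7/1)·log₁₀(2.36/98.3) = 61.70 · (-1.6196) = -99.93 mV

-100 mV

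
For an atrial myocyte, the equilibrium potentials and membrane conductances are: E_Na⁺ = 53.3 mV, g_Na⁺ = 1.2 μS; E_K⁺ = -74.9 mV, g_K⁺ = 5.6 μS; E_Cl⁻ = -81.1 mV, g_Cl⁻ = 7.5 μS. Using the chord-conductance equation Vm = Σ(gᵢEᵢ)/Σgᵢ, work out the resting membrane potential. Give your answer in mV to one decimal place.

-67.4 mV

Σ gᵢEᵢ = 1.2·(53.3) + 5.6·(-74.9) + 7.5·(-81.1) = -963.73
Σ gᵢ = 1.2 + 5.6 + 7.5 = 14.3
Vm = -963.73 / 14.3 = -67.39 mV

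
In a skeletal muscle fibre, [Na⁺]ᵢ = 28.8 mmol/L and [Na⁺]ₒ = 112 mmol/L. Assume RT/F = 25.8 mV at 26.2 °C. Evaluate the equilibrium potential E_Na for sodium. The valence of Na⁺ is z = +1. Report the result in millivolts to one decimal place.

E = (25.8/z) · ln([Na⁺]_out/[Na⁺]_in) with z = +1.
= (25.8/1) · ln(112/28.8) = 25.80 · ln(3.889)
= 25.80 · (1.3581) = 35.04 mV

35.0 mV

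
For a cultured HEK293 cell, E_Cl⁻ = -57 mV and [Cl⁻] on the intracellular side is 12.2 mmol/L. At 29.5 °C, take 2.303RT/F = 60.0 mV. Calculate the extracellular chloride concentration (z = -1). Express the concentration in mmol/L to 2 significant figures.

Nernst: E = (60.0/-1) · log₁₀([out]/[in]), so log₁₀([out]/[in]) = -57.0 × -1 / 60.0 = 0.9500.
[out]/[in] = 10^(0.9500) = 8.913.
[out] = 8.913 × 12.2 = 108.7 mmol/L.

110 mmol/L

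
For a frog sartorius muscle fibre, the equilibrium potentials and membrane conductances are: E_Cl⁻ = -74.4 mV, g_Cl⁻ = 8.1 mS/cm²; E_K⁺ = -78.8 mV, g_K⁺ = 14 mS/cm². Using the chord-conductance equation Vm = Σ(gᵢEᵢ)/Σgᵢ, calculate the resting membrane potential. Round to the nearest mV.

Σ gᵢEᵢ = 8.1·(-74.4) + 14·(-78.8) = -1705.84
Σ gᵢ = 8.1 + 14 = 22.1
Vm = -1705.84 / 22.1 = -77.19 mV

-77 mV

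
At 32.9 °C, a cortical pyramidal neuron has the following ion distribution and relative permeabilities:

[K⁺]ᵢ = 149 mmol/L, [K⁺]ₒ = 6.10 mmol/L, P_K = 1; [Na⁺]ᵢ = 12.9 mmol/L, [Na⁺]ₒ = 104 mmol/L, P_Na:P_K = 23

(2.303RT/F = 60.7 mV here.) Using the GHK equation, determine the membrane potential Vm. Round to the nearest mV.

44 mV

Vm = 60.7 · log₁₀[(Σ P·[cation]ₒ + Σ P·[anion]ᵢ) / (Σ P·[cation]ᵢ + Σ P·[anion]ₒ)]
Numerator = 1×6.10 + 23×104 = 2398
Denominator = 1×149 + 23×12.9 = 445.7
Vm = 60.7 · log₁₀(5.3805) = 60.7 × (0.7308) = 44.36 mV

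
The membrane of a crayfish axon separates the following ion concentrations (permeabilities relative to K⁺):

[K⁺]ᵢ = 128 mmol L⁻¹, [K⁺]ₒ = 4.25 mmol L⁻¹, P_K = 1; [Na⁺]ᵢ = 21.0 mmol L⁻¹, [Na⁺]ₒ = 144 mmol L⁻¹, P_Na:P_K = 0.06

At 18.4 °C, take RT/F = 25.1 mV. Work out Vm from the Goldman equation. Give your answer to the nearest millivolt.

-58 mV

Vm = 25.1 · ln[(Σ P·[cation]ₒ + Σ P·[anion]ᵢ) / (Σ P·[cation]ᵢ + Σ P·[anion]ₒ)]
Numerator = 1×4.25 + 0.06×144 = 12.89
Denominator = 1×128 + 0.06×21.0 = 129.3
Vm = 25.1 · ln(0.099721) = 25.1 × (-2.3054) = -57.86 mV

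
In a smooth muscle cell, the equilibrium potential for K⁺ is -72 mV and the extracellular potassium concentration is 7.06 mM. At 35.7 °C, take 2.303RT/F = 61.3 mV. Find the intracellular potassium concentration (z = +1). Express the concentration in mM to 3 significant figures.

Nernst: E = (61.3/1) · log₁₀([out]/[in]), so log₁₀([out]/[in]) = -72.0 × 1 / 61.3 = -1.1746.
[out]/[in] = 10^(-1.1746) = 0.0669.
[in] = 7.06 / 0.0669 = 105.5 mM.

106 mM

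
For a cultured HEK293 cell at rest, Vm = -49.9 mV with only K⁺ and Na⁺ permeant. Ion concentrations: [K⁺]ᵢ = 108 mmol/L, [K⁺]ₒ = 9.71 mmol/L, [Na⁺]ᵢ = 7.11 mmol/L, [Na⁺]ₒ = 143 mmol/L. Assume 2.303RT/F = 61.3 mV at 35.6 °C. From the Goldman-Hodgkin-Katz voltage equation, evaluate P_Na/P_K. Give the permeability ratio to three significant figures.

Let α = P_Na/P_K. GHK: Vm = 61.3·log₁₀[(Kₒ + α·Naₒ)/(Kᵢ + α·Naᵢ)].
10^(Vm/61.3) = 10^(-49.9/61.3) = 0.15345
So 0.15345·(Kᵢ + α·Naᵢ) = Kₒ + α·Naₒ → α = (0.15345·108.0 − 9.71) / (143.0 − 0.15345·7.11)
α = (16.57 − 9.71) / (143.0 − 1.091) = 6.863/141.9 = 0.04836

0.0484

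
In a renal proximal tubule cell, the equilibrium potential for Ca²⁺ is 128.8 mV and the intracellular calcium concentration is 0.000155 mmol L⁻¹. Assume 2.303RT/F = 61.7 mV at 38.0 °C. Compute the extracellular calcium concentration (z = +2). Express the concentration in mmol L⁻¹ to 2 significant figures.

2.3 mmol L⁻¹

Nernst: E = (61.7/2) · log₁₀([out]/[in]), so log₁₀([out]/[in]) = 128.8 × 2 / 61.7 = 4.1750.
[out]/[in] = 10^(4.1750) = 1.496e+04.
[out] = 1.496e+04 × 0.000155 = 2.319 mmol L⁻¹.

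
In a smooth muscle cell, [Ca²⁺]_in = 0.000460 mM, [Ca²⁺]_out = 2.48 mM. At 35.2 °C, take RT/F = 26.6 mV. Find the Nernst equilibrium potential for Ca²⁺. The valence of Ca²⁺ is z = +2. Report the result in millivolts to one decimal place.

E = (26.6/z) · ln([Ca²⁺]_out/[Ca²⁺]_in) with z = +2.
= (26.6/2) · ln(2.48/0.000460) = 13.30 · ln(5391)
= 13.30 · (8.5925) = 114.28 mV

114.3 mV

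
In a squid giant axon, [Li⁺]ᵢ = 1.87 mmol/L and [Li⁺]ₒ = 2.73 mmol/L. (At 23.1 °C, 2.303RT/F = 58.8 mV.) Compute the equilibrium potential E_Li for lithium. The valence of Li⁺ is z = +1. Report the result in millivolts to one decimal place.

9.7 mV

E = (58.8/z) · log₁₀([Li⁺]_out/[Li⁺]_in) with z = +1.
= (58.8/1) · log₁₀(2.73/1.87) = 58.80 · log₁₀(1.46)
= 58.80 · (0.1643) = 9.66 mV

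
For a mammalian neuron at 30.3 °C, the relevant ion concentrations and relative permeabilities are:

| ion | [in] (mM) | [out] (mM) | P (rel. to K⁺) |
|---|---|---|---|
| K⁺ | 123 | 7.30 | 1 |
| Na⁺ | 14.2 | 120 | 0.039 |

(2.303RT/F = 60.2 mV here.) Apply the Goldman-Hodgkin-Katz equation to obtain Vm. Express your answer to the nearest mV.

Vm = 60.2 · log₁₀[(Σ P·[cation]ₒ + Σ P·[anion]ᵢ) / (Σ P·[cation]ᵢ + Σ P·[anion]ₒ)]
Numerator = 1×7.30 + 0.039×120 = 11.98
Denominator = 1×123 + 0.039×14.2 = 123.6
Vm = 60.2 · log₁₀(0.096962) = 60.2 × (-1.0134) = -61.01 mV

-61 mV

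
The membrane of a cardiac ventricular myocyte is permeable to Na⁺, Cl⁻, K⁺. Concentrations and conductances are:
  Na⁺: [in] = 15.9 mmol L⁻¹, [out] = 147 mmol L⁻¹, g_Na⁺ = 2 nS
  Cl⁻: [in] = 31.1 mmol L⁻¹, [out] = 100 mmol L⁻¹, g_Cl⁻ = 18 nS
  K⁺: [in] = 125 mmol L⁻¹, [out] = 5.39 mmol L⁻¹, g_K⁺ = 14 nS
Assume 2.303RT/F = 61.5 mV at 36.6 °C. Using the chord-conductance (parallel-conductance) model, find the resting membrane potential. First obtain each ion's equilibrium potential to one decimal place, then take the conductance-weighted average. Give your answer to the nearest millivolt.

-48 mV

E_Na⁺ = (61.5/1)·log₁₀(147/15.9) = 59.4 mV
E_Cl⁻ = (61.5/-1)·log₁₀(100/31.1) = -31.2 mV
E_K⁺ = (61.5/1)·log₁₀(5.39/125) = -84.0 mV
Vm = (Σ gᵢEᵢ)/(Σ gᵢ) = (2·59.4 + 18·-31.2 + 14·-84.0) / (2 + 18 + 14)
= -1618.80 / 34 = -47.61 mV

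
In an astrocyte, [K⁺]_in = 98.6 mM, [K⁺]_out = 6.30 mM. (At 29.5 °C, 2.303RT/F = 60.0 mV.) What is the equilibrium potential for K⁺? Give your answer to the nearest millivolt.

E = (60.0/z) · log₁₀([K⁺]_out/[K⁺]_in) with z = +1.
= (60.0/1) · log₁₀(6.30/98.6) = 60.00 · log₁₀(0.06389)
= 60.00 · (-1.1945) = -71.67 mV

-72 mV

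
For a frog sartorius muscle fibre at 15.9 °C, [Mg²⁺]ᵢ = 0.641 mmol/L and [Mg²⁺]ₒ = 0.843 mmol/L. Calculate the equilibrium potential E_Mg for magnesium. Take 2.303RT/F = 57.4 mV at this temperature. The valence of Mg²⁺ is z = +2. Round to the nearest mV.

E = (57.4/z) · log₁₀([Mg²⁺]_out/[Mg²⁺]_in) with z = +2.
= (57.4/2) · log₁₀(0.843/0.641) = 28.70 · log₁₀(1.315)
= 28.70 · (0.1190) = 3.41 mV

3 mV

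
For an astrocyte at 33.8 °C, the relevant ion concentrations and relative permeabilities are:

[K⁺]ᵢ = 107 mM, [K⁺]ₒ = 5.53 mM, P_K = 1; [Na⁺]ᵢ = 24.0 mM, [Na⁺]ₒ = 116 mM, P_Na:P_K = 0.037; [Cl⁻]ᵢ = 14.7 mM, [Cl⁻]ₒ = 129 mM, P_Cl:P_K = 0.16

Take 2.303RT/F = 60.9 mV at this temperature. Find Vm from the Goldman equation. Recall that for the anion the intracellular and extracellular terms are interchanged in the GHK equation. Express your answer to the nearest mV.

Vm = 60.9 · log₁₀[(Σ P·[cation]ₒ + Σ P·[anion]ᵢ) / (Σ P·[cation]ᵢ + Σ P·[anion]ₒ)]
Numerator = 1×5.53 + 0.037×116 + 0.16×14.7 = 12.17
Denominator = 1×107 + 0.037×24.0 + 0.16×129 = 128.5
Vm = 60.9 · log₁₀(0.094719) = 60.9 × (-1.0236) = -62.34 mV

-62 mV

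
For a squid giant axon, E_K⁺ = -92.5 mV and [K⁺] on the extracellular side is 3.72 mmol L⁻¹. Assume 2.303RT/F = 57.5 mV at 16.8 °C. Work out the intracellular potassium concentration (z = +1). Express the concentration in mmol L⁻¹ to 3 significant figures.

151 mmol L⁻¹

Nernst: E = (57.5/1) · log₁₀([out]/[in]), so log₁₀([out]/[in]) = -92.5 × 1 / 57.5 = -1.6087.
[out]/[in] = 10^(-1.6087) = 0.02462.
[in] = 3.72 / 0.02462 = 151.1 mmol L⁻¹.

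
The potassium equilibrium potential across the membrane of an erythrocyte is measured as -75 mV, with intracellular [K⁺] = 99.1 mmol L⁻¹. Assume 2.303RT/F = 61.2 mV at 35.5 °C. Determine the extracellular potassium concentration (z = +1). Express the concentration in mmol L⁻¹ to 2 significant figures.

Nernst: E = (61.2/1) · log₁₀([out]/[in]), so log₁₀([out]/[in]) = -75.0 × 1 / 61.2 = -1.2255.
[out]/[in] = 10^(-1.2255) = 0.0595.
[out] = 0.0595 × 99.1 = 5.896 mmol L⁻¹.

5.9 mmol L⁻¹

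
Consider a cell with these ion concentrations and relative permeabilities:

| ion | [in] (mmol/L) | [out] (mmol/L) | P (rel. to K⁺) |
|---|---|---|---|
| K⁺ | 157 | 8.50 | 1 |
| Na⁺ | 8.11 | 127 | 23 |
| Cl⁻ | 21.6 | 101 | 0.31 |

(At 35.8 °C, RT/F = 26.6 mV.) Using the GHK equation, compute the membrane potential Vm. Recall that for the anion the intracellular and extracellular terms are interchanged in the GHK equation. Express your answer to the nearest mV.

Vm = 26.6 · ln[(Σ P·[cation]ₒ + Σ P·[anion]ᵢ) / (Σ P·[cation]ᵢ + Σ P·[anion]ₒ)]
Numerator = 1×8.50 + 23×127 + 0.31×21.6 = 2936
Denominator = 1×157 + 23×8.11 + 0.31×101 = 374.8
Vm = 26.6 · ln(7.8332) = 26.6 × (2.0584) = 54.75 mV

55 mV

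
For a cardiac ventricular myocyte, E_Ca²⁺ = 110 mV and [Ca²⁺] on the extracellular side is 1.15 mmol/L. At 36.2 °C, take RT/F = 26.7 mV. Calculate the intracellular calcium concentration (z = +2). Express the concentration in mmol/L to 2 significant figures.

0.00030 mmol/L

Nernst: E = (26.7/2) · ln([out]/[in]), so ln([out]/[in]) = 110.0 × 2 / 26.7 = 8.2397.
[out]/[in] = e^(8.2397) = 3788.
[in] = 1.15 / 3788 = 0.0003036 mmol/L.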